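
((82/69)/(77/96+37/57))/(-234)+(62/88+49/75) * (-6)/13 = -2468980249/3917692350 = -0.63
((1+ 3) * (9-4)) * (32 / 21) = 640 / 21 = 30.48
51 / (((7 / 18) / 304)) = 279072 / 7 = 39867.43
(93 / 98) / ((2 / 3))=279 / 196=1.42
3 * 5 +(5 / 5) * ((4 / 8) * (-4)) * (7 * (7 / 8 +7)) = -381 / 4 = -95.25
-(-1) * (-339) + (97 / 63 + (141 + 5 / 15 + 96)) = -6308 / 63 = -100.13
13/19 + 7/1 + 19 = 507/19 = 26.68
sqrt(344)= 18.55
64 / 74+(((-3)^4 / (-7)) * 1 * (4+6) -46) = -41660 / 259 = -160.85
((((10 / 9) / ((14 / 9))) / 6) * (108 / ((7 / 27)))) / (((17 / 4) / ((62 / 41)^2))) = 37363680 / 1400273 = 26.68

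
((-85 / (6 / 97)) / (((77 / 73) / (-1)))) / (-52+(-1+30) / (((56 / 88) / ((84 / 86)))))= -25881055 / 148764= -173.97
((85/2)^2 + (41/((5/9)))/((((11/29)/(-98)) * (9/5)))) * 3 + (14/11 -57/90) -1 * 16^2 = -26615.34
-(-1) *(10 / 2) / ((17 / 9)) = 45 / 17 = 2.65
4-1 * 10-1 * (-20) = 14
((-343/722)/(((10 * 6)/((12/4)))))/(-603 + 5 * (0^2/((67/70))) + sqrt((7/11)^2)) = 0.00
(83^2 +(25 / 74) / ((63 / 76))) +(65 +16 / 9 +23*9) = 1855265 / 259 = 7163.19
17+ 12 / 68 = 17.18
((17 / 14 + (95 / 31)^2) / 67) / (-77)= -142687 / 69409186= -0.00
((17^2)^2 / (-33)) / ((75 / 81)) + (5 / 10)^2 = -3006481 / 1100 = -2733.16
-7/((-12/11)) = 77/12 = 6.42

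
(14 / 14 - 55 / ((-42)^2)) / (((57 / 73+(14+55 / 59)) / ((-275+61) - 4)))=-802312267 / 59690232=-13.44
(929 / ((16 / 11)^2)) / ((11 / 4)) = 159.67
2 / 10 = 1 / 5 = 0.20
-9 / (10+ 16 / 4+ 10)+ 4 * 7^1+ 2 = 237 / 8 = 29.62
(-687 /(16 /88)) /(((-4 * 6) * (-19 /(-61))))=153659 /304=505.46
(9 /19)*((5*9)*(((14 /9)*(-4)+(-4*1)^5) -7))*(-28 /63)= 186700 /19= 9826.32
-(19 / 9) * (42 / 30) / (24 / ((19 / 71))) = -2527 / 76680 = -0.03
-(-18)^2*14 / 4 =-1134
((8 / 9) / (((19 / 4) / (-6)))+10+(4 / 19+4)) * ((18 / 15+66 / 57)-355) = -8330582 / 1805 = -4615.28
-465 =-465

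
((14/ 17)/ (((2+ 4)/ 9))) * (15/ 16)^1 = 315/ 272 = 1.16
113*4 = 452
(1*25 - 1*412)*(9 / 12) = -1161 / 4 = -290.25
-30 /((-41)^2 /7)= -0.12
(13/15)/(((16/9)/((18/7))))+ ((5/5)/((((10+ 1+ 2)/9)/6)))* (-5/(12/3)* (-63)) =1195263/3640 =328.37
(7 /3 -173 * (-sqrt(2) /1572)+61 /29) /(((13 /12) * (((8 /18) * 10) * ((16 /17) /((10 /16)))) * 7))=26469 * sqrt(2) /12207104+29529 /337792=0.09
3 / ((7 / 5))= 15 / 7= 2.14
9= 9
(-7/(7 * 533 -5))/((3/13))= -91/11178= -0.01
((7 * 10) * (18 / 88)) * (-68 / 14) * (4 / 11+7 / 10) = -17901 / 242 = -73.97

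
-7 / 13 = -0.54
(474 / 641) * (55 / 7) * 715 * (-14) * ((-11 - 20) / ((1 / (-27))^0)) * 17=19646612700 / 641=30649941.81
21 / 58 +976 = 56629 / 58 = 976.36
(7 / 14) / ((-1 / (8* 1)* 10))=-2 / 5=-0.40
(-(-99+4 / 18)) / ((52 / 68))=15113 / 117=129.17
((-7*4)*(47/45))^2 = 1731856/2025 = 855.24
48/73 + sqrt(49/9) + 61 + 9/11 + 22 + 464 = 1326899/2409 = 550.81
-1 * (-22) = 22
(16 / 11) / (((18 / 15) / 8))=320 / 33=9.70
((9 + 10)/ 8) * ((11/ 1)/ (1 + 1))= 209/ 16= 13.06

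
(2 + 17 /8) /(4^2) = 33 /128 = 0.26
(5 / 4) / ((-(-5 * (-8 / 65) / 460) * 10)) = -93.44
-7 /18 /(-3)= 7 /54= 0.13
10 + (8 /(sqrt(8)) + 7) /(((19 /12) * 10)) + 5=12 * sqrt(2) /95 + 1467 /95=15.62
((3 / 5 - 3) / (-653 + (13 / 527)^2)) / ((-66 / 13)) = -3610477 / 4987313870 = -0.00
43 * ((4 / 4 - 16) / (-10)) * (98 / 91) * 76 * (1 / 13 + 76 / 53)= 71441748 / 8957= 7976.08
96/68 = 24/17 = 1.41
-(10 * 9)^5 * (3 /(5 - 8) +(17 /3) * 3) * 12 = -1133740800000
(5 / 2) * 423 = 2115 / 2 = 1057.50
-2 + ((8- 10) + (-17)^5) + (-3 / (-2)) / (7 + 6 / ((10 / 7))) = -159024417 / 112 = -1419860.87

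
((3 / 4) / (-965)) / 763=-3 / 2945180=-0.00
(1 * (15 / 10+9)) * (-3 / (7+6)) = -63 / 26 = -2.42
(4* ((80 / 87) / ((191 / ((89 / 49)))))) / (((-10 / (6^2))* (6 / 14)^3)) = -79744 / 49851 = -1.60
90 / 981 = 0.09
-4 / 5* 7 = -28 / 5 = -5.60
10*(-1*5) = -50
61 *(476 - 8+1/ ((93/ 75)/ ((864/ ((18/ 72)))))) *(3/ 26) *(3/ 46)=13849623/ 9269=1494.19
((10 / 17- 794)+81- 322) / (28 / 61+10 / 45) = -9654165 / 6358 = -1518.43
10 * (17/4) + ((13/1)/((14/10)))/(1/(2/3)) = 2045/42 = 48.69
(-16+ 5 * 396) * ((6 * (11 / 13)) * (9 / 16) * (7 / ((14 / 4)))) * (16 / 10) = 1166616 / 65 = 17947.94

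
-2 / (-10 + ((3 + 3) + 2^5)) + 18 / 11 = 241 / 154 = 1.56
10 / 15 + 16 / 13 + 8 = 386 / 39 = 9.90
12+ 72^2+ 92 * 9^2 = 12648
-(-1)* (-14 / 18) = -7 / 9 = -0.78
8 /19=0.42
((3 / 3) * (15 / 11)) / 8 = 15 / 88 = 0.17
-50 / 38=-25 / 19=-1.32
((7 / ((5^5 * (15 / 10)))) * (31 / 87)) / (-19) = -0.00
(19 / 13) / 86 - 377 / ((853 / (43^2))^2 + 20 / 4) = -360159536905 / 4981141113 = -72.30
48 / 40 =6 / 5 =1.20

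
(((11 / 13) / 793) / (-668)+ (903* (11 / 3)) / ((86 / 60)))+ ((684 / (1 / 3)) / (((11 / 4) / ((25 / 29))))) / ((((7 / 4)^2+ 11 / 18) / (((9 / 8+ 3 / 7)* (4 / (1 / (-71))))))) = -74947.93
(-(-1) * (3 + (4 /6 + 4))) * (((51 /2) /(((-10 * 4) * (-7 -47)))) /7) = 391 /30240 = 0.01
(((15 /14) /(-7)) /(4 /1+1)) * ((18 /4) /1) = -27 /196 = -0.14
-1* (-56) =56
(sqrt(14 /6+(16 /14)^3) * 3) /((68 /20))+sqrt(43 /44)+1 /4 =1 /4+sqrt(473) /22+5 * sqrt(82677) /833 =2.96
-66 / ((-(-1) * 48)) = -11 / 8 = -1.38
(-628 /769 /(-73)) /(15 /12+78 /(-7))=-17584 /15549949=-0.00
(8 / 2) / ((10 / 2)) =4 / 5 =0.80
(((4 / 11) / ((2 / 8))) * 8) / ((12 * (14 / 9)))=48 / 77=0.62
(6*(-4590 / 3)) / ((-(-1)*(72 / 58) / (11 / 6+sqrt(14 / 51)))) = -27115 / 2- 145*sqrt(714) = -17432.01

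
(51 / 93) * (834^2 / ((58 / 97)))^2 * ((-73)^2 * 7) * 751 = 541976303291434347899556 / 26071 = 20788473909379553829.91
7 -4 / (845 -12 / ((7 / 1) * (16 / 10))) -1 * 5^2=-212726 / 11815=-18.00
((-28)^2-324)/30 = 46/3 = 15.33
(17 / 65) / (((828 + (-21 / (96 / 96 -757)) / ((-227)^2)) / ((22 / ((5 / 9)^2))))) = 56196702936 / 2495961703625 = 0.02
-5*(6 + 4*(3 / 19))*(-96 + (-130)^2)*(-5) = 52932600 / 19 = 2785926.32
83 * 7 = 581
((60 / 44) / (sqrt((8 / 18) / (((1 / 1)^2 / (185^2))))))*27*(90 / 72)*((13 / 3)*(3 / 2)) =15795 / 6512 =2.43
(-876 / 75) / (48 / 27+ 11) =-2628 / 2875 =-0.91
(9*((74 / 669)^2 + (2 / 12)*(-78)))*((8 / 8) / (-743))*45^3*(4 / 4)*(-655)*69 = -23939472835704375 / 36948647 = -647912028.71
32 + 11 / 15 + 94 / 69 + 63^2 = 460356 / 115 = 4003.10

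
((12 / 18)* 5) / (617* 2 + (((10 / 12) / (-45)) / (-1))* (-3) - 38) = 60 / 21527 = 0.00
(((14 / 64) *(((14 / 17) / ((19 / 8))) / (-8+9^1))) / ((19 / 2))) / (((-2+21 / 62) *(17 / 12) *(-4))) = 0.00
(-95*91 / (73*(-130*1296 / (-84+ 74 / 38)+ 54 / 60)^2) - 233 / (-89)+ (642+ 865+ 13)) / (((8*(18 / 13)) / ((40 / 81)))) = 94211446224348835019755 / 1387895899886904727998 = 67.88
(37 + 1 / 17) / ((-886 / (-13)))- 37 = -274552 / 7531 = -36.46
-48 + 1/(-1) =-49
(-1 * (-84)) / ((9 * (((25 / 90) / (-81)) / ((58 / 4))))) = -197316 / 5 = -39463.20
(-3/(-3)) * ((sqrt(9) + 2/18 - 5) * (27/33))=-1.55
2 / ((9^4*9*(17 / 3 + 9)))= 1 / 433026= 0.00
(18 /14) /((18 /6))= 3 /7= 0.43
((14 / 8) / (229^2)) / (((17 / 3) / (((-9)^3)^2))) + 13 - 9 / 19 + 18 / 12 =1162380761 / 67753772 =17.16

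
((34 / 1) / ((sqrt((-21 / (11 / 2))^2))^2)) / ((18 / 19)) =39083 / 15876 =2.46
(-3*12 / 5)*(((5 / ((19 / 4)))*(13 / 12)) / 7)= -156 / 133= -1.17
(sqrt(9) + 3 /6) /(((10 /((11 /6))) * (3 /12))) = 77 /30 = 2.57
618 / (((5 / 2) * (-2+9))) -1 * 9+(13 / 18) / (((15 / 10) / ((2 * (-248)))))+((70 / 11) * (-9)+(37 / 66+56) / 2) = -10041277 / 41580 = -241.49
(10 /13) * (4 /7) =40 /91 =0.44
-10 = -10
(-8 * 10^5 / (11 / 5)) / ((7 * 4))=-12987.01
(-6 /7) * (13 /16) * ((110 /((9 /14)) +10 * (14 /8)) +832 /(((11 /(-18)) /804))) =2817039251 /3696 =762185.94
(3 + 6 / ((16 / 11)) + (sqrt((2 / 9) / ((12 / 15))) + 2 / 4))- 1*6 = sqrt(10) / 6 + 13 / 8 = 2.15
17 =17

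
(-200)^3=-8000000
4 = 4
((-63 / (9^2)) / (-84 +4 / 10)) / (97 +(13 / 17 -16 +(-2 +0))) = 595 / 5101272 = 0.00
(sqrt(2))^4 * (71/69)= 284/69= 4.12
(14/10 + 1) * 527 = 6324/5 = 1264.80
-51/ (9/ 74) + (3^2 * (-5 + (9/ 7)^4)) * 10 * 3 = -7430098/ 7203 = -1031.53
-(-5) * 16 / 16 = 5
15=15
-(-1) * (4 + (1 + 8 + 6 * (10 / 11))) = 18.45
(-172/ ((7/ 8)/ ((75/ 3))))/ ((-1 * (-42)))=-17200/ 147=-117.01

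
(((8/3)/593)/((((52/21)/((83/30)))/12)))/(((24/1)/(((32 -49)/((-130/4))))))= 9877/7516275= 0.00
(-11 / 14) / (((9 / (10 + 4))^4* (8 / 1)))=-3773 / 6561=-0.58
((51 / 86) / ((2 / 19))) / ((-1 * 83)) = -969 / 14276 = -0.07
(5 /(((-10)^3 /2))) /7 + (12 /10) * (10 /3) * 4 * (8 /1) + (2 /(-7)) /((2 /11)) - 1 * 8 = 82899 /700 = 118.43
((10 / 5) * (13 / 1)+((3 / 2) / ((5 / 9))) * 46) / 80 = 751 / 400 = 1.88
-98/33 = -2.97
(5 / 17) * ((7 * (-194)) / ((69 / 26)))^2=6233274320 / 80937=77013.90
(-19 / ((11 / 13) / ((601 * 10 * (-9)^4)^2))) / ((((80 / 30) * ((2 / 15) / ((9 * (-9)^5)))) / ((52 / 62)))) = 29849489235342839435592375 / 682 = 43767579523963107676821.66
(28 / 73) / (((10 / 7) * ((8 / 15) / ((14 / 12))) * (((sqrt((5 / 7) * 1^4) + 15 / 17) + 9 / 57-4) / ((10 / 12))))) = -926749985 / 5147294532-178924235 * sqrt(35) / 20589178128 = -0.23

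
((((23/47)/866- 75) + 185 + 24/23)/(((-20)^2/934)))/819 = 6935179297/21905816400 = 0.32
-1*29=-29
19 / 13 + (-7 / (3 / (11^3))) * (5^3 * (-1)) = 15140182 / 39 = 388209.79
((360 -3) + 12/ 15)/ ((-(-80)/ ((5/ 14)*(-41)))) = -73349/ 1120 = -65.49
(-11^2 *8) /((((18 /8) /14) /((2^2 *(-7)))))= 1517824 /9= 168647.11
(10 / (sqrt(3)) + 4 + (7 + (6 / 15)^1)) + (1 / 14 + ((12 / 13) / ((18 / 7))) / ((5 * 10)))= 10 * sqrt(3) / 3 + 156683 / 13650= 17.25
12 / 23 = 0.52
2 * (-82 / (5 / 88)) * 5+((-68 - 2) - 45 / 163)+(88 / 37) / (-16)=-174928247 / 12062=-14502.42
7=7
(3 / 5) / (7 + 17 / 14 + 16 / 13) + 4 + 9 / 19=246983 / 54435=4.54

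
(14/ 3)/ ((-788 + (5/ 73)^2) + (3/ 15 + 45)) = -373030/ 59375343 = -0.01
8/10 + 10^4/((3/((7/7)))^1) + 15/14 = 700393/210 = 3335.20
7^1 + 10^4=10007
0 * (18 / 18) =0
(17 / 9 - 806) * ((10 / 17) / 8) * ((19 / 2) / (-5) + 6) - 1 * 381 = -763061 / 1224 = -623.42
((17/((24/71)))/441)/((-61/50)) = -30175/322812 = -0.09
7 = 7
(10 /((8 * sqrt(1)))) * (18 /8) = 45 /16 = 2.81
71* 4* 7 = 1988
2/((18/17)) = 17/9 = 1.89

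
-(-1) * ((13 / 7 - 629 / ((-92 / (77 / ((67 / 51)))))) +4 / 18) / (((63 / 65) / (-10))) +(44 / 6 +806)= -40888315885 / 12232458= -3342.61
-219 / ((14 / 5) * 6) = -365 / 28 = -13.04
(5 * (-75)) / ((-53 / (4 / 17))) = 1500 / 901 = 1.66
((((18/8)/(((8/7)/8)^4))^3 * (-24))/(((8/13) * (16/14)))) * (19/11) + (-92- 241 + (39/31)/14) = -11357427948882946419/1222144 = -9293035803377.46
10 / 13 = 0.77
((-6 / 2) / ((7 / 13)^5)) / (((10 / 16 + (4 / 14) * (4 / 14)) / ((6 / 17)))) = -53466192 / 1615187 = -33.10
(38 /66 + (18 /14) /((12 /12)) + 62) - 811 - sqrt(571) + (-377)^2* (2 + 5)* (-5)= -1149285554 /231 - sqrt(571)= -4975286.03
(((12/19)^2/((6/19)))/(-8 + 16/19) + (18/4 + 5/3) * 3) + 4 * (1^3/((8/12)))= 827/34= 24.32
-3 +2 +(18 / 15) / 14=-32 / 35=-0.91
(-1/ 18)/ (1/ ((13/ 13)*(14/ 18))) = -7/ 162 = -0.04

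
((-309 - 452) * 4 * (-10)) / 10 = 3044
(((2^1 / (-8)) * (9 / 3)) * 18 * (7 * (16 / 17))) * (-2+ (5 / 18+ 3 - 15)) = 20748 / 17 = 1220.47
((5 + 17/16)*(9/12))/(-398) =-291/25472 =-0.01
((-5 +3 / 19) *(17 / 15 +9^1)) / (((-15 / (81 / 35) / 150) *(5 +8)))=87.35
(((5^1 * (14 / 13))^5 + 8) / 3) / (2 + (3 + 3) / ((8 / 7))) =2244893792 / 10767497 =208.49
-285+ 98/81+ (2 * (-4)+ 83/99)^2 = -84398/363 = -232.50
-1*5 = -5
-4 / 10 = -0.40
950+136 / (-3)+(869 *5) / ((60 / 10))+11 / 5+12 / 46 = 1125593 / 690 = 1631.29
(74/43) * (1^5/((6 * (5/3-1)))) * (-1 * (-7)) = 259/86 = 3.01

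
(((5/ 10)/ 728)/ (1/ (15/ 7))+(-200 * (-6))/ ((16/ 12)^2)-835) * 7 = -1630705/ 1456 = -1119.99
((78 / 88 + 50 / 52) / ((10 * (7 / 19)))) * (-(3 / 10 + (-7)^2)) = -1414417 / 57200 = -24.73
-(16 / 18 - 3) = 19 / 9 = 2.11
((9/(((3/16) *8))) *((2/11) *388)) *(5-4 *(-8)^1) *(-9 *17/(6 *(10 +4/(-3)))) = -6589404/143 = -46079.75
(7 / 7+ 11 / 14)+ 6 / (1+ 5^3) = 11 / 6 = 1.83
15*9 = 135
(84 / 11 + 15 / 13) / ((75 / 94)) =39386 / 3575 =11.02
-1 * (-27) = 27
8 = 8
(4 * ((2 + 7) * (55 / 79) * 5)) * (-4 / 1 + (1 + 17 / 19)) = -396000 / 1501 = -263.82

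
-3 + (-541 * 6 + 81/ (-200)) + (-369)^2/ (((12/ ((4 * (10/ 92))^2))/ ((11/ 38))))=-5283811431/ 2010200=-2628.50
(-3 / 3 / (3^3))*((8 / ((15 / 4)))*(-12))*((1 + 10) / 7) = 1408 / 945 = 1.49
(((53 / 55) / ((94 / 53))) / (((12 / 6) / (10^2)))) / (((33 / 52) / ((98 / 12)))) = 17893330 / 51183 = 349.60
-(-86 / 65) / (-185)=-86 / 12025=-0.01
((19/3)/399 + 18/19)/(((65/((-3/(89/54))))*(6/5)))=-3459/153881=-0.02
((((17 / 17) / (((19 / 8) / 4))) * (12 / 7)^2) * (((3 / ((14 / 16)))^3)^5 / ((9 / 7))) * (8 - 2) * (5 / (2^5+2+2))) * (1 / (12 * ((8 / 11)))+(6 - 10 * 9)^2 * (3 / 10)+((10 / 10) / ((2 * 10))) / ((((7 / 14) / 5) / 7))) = 456749544653671796689600512 / 631425680822419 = 723362318838.16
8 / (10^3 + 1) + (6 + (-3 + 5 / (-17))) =2.71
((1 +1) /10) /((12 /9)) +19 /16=107 /80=1.34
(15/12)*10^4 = 12500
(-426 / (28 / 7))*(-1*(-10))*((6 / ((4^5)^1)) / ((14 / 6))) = -9585 / 3584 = -2.67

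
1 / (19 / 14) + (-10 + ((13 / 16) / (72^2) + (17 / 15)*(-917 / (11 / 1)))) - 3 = -106.74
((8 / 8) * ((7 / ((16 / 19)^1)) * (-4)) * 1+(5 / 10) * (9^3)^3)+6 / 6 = 774840849 / 4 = 193710212.25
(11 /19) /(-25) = -11 /475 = -0.02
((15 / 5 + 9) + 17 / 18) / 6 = 2.16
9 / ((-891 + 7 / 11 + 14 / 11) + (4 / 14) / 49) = -33957 / 3354518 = -0.01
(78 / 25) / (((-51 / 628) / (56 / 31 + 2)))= -1926704 / 13175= -146.24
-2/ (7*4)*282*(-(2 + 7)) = 1269/ 7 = 181.29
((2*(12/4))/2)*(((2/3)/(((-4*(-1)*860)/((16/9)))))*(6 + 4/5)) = 0.01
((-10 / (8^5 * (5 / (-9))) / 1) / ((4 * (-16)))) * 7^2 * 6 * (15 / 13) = -19845 / 6815744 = -0.00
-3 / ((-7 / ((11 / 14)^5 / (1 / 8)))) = 483153 / 470596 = 1.03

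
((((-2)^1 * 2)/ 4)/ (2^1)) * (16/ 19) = -8/ 19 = -0.42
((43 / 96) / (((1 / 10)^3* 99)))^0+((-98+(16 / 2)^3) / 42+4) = 104 / 7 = 14.86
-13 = -13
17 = 17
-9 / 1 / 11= -9 / 11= -0.82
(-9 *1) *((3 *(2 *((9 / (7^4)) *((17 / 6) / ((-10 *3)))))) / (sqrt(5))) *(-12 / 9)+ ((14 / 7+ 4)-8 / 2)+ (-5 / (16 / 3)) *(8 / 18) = 1.57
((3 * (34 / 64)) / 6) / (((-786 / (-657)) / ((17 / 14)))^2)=235632393 / 861070336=0.27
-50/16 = -25/8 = -3.12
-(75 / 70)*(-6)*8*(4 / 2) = 720 / 7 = 102.86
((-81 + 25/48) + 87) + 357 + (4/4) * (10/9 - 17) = 50059/144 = 347.63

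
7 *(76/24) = 133/6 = 22.17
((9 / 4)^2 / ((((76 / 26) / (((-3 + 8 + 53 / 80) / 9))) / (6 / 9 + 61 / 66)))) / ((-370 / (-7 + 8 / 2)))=0.01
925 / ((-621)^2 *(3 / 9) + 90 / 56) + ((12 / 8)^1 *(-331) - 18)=-3703690669 / 7198722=-514.49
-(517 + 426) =-943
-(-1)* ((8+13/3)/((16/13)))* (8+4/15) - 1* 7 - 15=10951/180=60.84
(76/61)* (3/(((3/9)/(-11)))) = -7524/61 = -123.34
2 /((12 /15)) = 5 /2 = 2.50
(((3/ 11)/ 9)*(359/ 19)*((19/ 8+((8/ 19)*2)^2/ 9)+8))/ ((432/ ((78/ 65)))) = 19509137/ 1173382848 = 0.02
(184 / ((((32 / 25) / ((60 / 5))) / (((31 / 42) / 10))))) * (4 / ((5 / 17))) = 12121 / 7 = 1731.57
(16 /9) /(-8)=-2 /9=-0.22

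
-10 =-10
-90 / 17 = -5.29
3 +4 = 7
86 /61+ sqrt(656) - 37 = -2171 /61+ 4 * sqrt(41) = -9.98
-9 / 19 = -0.47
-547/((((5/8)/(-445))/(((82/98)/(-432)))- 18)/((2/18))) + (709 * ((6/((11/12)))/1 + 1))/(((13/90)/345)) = 1036614329467829/81127332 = 12777621.35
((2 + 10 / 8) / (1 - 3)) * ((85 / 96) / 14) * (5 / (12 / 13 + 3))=-4225 / 32256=-0.13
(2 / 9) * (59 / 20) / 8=59 / 720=0.08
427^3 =77854483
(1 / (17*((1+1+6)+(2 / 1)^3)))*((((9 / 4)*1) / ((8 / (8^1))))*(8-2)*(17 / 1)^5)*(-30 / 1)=-33826005 / 16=-2114125.31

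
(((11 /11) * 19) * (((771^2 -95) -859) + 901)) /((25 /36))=406561392 /25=16262455.68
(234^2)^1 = 54756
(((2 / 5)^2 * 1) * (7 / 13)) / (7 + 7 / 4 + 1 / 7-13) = -784 / 37375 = -0.02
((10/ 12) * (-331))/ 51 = -1655/ 306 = -5.41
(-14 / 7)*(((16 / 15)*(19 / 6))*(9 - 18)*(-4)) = -1216 / 5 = -243.20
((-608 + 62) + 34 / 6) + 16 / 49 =-540.01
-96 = -96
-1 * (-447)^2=-199809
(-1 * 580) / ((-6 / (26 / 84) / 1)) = 1885 / 63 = 29.92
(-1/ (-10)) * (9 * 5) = 9/ 2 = 4.50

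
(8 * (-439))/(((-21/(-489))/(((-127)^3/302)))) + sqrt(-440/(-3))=2 * sqrt(330)/3 + 586304569324/1057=554687400.31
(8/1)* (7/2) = 28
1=1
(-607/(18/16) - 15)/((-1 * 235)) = 4991/2115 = 2.36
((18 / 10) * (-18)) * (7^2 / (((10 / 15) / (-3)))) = 35721 / 5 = 7144.20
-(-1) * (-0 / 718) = 0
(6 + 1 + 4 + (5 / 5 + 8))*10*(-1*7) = -1400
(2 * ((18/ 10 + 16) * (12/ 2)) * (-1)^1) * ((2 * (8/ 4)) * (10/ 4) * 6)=-12816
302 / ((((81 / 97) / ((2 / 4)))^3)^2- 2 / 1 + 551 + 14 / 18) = 1132008954698511 / 2142112446700874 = 0.53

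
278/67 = 4.15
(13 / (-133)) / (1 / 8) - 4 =-636 / 133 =-4.78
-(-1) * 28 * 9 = 252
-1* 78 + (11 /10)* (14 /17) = -6553 /85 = -77.09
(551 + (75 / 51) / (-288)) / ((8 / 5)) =13488355 / 39168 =344.37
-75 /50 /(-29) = 3 /58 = 0.05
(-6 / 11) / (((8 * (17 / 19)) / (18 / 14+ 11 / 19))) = -186 / 1309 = -0.14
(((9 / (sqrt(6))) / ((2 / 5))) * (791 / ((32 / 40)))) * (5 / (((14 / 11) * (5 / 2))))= 93225 * sqrt(6) / 16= 14272.11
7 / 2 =3.50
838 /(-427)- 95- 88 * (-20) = 710117 /427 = 1663.04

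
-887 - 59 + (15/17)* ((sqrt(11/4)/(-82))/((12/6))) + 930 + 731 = 715 - 15* sqrt(11)/5576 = 714.99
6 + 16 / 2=14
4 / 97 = 0.04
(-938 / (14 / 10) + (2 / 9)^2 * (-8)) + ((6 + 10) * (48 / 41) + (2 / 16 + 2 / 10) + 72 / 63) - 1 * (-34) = -572987869 / 929880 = -616.20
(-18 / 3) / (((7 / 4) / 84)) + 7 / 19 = -5465 / 19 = -287.63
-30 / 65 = -6 / 13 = -0.46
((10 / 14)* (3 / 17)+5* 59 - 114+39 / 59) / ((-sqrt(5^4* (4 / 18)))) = -3828981* sqrt(2) / 351050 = -15.43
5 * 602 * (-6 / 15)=-1204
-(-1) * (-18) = -18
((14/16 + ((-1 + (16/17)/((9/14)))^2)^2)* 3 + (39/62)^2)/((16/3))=4437288099749/7489564601472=0.59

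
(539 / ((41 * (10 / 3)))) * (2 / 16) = 1617 / 3280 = 0.49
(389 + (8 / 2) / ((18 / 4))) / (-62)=-3509 / 558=-6.29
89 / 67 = 1.33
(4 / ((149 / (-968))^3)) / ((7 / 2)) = -313.37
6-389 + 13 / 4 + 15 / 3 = -374.75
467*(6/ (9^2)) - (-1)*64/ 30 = 4958/ 135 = 36.73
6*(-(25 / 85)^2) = -150 / 289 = -0.52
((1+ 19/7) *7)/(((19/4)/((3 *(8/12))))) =208/19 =10.95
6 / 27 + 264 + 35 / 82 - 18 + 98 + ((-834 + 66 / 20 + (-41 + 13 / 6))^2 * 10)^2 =9492570271857987703 / 166050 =57166939306582.28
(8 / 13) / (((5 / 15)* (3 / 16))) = 128 / 13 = 9.85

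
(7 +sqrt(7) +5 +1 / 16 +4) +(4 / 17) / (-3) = sqrt(7) +13043 / 816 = 18.63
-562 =-562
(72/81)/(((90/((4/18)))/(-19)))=-152/3645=-0.04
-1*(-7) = 7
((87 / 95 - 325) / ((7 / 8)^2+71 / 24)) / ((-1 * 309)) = 1970432 / 6996275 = 0.28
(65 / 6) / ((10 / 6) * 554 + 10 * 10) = 0.01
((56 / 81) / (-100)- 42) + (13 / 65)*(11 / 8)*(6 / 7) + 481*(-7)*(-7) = 1333993873 / 56700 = 23527.23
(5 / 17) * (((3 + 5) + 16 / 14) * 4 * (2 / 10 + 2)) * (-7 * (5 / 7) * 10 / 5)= -28160 / 119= -236.64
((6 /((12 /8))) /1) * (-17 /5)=-68 /5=-13.60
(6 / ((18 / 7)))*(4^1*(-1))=-28 / 3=-9.33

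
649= 649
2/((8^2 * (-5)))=-1/160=-0.01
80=80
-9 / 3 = -3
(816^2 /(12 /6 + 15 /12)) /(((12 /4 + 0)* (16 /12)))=665856 /13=51219.69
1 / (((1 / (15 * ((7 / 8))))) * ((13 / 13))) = 105 / 8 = 13.12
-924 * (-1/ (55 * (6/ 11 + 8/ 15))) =1386/ 89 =15.57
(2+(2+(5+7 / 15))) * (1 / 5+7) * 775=52824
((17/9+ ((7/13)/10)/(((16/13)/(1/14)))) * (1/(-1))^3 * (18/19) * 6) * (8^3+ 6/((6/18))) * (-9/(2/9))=70177671/304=230847.60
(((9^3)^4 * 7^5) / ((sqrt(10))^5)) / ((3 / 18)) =14240379658908501 * sqrt(10) / 500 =90064068935365.12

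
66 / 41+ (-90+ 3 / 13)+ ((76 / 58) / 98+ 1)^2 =-87.13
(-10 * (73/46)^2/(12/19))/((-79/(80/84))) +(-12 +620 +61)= 3525261829/5265666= 669.48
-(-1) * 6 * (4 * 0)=0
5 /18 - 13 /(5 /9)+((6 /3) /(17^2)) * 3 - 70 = -2421569 /26010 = -93.10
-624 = -624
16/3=5.33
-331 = -331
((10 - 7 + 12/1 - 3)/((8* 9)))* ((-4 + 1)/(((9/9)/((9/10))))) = -9/20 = -0.45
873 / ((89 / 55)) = 48015 / 89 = 539.49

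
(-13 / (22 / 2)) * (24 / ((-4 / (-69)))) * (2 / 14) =-5382 / 77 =-69.90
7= 7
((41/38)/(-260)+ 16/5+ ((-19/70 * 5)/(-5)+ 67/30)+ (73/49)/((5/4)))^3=327.43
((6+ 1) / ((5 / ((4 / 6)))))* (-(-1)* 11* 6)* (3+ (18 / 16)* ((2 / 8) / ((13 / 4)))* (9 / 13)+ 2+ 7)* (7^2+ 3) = 502194 / 13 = 38630.31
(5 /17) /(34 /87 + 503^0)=435 /2057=0.21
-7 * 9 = -63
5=5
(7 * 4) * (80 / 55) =448 / 11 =40.73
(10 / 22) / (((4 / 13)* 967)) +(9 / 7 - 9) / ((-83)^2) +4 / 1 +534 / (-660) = 32739596497 / 10258961020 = 3.19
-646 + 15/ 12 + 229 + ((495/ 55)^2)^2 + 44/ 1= 24757/ 4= 6189.25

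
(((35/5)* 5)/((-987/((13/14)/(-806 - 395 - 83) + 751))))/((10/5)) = -67499815/5069232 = -13.32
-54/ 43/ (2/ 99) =-62.16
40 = 40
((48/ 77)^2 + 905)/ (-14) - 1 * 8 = -6032097/ 83006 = -72.67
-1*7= -7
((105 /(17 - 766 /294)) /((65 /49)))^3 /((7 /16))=380.05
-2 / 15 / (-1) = 2 / 15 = 0.13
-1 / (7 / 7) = -1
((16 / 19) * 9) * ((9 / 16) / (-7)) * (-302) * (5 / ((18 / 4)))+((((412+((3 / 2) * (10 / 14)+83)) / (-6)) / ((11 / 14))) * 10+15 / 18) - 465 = -11517425 / 8778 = -1312.08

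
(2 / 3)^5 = 32 / 243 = 0.13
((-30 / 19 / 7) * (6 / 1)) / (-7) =180 / 931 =0.19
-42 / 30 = -7 / 5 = -1.40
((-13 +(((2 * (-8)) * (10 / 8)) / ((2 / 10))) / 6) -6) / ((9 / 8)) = -856 / 27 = -31.70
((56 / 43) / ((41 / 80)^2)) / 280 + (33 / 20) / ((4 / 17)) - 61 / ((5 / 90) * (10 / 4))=-432.17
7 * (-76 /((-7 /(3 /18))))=38 /3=12.67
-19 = -19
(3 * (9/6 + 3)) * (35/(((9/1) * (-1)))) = -52.50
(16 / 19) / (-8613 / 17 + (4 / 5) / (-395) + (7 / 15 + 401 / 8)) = -12892800 / 6982330273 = -0.00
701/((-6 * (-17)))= 6.87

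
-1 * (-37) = 37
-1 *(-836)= 836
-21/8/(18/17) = -119/48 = -2.48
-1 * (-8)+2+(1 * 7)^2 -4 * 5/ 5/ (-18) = 59.22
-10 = -10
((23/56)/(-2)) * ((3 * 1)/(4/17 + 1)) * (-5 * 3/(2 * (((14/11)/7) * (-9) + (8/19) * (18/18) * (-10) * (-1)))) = 1225785/843584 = 1.45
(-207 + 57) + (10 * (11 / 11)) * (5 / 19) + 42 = -2002 / 19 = -105.37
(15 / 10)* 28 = 42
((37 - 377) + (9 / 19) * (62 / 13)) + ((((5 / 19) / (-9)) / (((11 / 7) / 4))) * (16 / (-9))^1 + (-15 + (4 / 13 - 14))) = -80614399 / 220077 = -366.30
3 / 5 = 0.60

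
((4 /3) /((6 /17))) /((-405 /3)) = -34 /1215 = -0.03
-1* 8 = -8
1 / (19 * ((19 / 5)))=5 / 361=0.01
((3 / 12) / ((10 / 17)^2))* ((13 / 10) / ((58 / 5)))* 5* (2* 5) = 3757 / 928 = 4.05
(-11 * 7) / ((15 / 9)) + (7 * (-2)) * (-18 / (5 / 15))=3549 / 5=709.80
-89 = -89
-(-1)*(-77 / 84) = -0.92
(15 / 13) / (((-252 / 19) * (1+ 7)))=-95 / 8736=-0.01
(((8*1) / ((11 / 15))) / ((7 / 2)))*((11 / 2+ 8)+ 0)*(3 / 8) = 1215 / 77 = 15.78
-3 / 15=-1 / 5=-0.20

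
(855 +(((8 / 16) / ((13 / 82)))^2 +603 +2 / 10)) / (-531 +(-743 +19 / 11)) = -4548808 / 3941925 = -1.15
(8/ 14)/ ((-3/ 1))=-4/ 21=-0.19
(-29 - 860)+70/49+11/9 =-55840/63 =-886.35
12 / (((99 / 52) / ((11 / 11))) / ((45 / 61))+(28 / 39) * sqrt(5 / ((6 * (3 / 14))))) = 169575120 / 25493521 - 15724800 * sqrt(35) / 25493521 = 3.00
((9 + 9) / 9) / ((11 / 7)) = 14 / 11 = 1.27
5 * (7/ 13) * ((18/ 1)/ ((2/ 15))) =4725/ 13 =363.46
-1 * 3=-3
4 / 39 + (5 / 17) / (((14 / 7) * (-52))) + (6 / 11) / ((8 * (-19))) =106583 / 1108536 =0.10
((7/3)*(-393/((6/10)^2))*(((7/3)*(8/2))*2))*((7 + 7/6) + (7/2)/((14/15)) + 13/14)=-49472150/81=-610767.28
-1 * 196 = -196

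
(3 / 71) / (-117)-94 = -260287 / 2769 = -94.00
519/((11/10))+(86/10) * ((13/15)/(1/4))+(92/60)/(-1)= 137527/275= 500.10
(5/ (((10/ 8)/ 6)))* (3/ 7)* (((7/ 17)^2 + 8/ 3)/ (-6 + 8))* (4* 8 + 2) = 59016/ 119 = 495.93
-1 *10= -10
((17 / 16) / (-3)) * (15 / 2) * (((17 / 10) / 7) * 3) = -867 / 448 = -1.94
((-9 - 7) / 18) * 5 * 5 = -200 / 9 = -22.22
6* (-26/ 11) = -156/ 11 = -14.18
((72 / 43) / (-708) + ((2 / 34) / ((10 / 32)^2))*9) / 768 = 973783 / 138012800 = 0.01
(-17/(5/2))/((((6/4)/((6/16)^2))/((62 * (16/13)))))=-3162/65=-48.65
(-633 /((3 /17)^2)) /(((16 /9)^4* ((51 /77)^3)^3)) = -20077007528775173207 /242027597463552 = -82953.38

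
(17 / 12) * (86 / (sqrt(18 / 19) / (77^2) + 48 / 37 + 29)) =20250754804145173 / 5035921795714182 - 5933381531 * sqrt(38) / 1678640598571394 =4.02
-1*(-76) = 76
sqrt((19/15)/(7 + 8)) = sqrt(19)/15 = 0.29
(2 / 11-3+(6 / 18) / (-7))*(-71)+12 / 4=47695 / 231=206.47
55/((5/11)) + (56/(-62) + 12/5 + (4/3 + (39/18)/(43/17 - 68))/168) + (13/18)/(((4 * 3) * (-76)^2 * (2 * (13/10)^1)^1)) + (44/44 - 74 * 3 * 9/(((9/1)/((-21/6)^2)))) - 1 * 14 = -145640388808909/55801011840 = -2610.00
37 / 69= 0.54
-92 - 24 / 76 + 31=-1165 / 19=-61.32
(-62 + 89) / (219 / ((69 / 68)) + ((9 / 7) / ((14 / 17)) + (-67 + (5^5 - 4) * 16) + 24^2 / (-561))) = 11380446 / 21110879311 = 0.00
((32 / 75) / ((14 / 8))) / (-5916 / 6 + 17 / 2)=-256 / 1026375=-0.00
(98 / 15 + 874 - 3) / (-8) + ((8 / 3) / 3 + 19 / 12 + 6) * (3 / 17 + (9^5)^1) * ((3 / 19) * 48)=146957338751 / 38760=3791469.01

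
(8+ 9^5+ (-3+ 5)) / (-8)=-59059 / 8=-7382.38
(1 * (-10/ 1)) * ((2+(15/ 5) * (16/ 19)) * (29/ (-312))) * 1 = 6235/ 1482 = 4.21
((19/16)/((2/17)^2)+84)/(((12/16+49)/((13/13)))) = 10867/3184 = 3.41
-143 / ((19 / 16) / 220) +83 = -501783 / 19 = -26409.63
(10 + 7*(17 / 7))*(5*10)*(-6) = -8100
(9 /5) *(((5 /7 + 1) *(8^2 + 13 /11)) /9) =8604 /385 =22.35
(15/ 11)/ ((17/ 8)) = 120/ 187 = 0.64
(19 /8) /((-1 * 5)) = -19 /40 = -0.48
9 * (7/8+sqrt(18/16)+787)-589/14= 27 * sqrt(2)/4+394733/56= 7058.35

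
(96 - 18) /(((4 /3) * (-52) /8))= -9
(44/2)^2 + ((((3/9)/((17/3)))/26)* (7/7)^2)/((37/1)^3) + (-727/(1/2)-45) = -22724455389/22388626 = -1015.00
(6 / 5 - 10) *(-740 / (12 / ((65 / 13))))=2713.33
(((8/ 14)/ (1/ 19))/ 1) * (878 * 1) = 66728/ 7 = 9532.57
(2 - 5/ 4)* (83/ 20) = 249/ 80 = 3.11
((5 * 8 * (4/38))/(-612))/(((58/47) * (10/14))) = -658/84303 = -0.01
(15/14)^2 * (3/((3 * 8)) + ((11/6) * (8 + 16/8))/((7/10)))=30.21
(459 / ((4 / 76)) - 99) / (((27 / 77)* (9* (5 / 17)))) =1254022 / 135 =9289.05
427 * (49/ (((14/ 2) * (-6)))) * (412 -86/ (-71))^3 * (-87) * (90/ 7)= 14071159937939884920/ 357911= 39314689791428.27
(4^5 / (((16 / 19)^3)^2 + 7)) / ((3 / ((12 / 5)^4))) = 332985476579328 / 216311489375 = 1539.38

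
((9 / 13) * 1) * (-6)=-54 / 13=-4.15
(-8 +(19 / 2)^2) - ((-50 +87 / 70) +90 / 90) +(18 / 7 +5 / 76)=176417 / 1330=132.64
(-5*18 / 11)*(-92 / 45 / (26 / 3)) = 276 / 143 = 1.93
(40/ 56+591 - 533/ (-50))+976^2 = 333612431/ 350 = 953178.37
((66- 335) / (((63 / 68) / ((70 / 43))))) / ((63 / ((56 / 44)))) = -365840 / 38313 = -9.55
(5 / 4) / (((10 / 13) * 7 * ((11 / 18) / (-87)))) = -10179 / 308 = -33.05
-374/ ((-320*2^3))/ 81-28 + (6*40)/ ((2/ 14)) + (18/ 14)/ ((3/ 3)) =1199889949/ 725760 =1653.29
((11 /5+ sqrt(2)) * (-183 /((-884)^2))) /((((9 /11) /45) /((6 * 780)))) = -996435 /7514 - 452925 * sqrt(2) /7514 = -217.86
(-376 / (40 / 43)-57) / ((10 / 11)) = -12683 / 25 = -507.32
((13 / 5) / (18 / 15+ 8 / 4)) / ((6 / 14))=91 / 48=1.90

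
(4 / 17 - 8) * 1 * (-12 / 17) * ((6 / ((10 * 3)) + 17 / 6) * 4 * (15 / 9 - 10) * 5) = -800800 / 289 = -2770.93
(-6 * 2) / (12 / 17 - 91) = 204 / 1535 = 0.13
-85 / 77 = -1.10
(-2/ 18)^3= -0.00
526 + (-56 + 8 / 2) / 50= 13124 / 25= 524.96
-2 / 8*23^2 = -529 / 4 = -132.25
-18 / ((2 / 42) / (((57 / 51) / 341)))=-7182 / 5797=-1.24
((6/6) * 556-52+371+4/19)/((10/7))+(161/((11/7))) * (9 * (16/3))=5530.47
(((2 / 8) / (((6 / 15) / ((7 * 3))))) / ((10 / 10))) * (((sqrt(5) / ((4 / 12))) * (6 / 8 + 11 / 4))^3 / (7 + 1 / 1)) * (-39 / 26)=-14586075 * sqrt(5) / 1024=-31851.03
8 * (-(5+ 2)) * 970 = -54320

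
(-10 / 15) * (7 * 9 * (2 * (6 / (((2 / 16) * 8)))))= -504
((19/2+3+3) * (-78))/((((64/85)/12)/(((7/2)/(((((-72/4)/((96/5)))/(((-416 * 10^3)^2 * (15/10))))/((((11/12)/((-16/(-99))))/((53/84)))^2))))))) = 4238703721265013000000/2809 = 1508972488880389106.44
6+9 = 15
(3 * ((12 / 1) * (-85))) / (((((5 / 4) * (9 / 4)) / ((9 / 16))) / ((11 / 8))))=-1683 / 2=-841.50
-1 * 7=-7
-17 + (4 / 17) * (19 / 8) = -559 / 34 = -16.44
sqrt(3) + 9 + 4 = sqrt(3) + 13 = 14.73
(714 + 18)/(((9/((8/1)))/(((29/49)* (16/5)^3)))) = 231866368/18375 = 12618.58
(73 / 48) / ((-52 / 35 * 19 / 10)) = -12775 / 23712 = -0.54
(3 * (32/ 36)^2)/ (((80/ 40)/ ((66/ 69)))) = 704/ 621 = 1.13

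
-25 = -25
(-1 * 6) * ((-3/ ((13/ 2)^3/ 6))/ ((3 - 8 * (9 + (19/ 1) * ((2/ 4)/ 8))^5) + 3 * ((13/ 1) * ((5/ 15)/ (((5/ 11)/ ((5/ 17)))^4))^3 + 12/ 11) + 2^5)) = -0.00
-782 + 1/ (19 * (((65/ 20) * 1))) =-781.98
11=11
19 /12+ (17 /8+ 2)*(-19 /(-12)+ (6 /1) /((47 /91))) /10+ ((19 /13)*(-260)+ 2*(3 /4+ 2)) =-3316063 /9024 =-367.47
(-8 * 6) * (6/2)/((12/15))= -180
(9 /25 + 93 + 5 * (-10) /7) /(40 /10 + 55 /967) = 14590096 /686525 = 21.25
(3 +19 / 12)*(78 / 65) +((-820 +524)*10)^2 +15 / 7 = 8761607.64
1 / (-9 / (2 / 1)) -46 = -416 / 9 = -46.22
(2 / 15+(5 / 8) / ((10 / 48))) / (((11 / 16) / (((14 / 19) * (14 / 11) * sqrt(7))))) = 147392 * sqrt(7) / 34485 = 11.31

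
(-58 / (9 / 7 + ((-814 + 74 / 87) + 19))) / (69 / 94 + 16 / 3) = 171738 / 14244193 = 0.01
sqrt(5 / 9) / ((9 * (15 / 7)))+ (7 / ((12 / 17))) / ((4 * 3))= 7 * sqrt(5) / 405+ 119 / 144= 0.87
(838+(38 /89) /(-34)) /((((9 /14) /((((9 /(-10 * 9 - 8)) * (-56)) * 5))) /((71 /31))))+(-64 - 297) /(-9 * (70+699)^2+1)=76770.46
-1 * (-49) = 49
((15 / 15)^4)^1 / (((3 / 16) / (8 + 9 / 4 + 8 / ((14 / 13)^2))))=13444 / 147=91.46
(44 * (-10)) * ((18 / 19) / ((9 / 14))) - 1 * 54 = -13346 / 19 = -702.42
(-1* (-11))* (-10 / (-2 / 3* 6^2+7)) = 110 / 17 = 6.47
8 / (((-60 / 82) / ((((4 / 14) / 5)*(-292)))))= 95776 / 525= 182.43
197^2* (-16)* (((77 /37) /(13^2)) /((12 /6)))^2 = -920394244 /39100009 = -23.54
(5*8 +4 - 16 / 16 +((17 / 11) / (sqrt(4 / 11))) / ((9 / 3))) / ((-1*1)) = -43 - 17*sqrt(11) / 66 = -43.85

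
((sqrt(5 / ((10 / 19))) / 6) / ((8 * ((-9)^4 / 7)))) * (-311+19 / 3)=-3199 * sqrt(38) / 944784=-0.02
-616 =-616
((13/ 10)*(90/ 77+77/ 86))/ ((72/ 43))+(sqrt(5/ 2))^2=454897/ 110880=4.10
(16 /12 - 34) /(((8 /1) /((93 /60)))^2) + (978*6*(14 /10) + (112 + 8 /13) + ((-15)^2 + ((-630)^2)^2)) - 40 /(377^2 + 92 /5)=55891494547449893659571 /354799910400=157529618551.59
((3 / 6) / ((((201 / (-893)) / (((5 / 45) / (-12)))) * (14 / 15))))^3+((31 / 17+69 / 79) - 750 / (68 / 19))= -206.86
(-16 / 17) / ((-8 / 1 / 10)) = 20 / 17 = 1.18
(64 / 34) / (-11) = -32 / 187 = -0.17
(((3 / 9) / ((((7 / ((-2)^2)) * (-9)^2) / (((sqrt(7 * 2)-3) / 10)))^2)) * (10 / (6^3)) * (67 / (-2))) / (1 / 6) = -1541 / 43401015 + 134 * sqrt(14) / 14467005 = -0.00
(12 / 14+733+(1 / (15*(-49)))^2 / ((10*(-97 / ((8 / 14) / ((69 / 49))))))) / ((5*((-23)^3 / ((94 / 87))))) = -178158622776562 / 13669109813086875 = -0.01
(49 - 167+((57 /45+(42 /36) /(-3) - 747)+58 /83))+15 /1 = -6337723 /7470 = -848.42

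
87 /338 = 0.26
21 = 21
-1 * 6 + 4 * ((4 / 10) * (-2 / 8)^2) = -59 / 10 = -5.90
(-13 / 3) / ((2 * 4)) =-13 / 24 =-0.54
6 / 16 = 3 / 8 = 0.38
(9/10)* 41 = 369/10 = 36.90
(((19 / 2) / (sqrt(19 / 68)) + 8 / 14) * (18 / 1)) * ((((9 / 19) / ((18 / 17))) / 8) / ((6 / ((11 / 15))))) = 187 / 2660 + 187 * sqrt(323) / 1520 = 2.28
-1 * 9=-9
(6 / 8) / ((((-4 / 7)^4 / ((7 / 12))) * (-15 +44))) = 16807 / 118784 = 0.14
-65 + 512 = 447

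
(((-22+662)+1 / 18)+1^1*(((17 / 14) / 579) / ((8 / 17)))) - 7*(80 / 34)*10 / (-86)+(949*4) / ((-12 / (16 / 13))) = 35928619801 / 142211664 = 252.64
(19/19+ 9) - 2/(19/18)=154/19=8.11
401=401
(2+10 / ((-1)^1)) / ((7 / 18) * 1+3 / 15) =-720 / 53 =-13.58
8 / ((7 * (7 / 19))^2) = 2888 / 2401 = 1.20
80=80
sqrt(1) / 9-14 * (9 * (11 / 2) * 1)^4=-6051754855 / 72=-84052150.76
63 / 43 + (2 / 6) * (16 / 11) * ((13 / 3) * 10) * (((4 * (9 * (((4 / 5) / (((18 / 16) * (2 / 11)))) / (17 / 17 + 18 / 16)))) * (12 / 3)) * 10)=366355879 / 6579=55685.65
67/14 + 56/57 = 4603/798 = 5.77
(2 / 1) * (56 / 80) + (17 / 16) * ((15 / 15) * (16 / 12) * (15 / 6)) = 4.94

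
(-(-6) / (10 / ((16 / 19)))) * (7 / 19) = 336 / 1805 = 0.19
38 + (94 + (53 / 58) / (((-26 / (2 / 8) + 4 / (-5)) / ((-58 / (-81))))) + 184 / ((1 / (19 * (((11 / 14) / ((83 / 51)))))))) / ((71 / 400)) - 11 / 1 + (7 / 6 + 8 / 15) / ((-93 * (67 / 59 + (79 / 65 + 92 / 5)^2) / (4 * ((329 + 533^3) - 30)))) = -2431071211080070033409 / 130528324319098545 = -18624.86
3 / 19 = 0.16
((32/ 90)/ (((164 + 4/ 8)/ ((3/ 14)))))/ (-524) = -0.00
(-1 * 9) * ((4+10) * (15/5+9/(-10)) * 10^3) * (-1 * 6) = 1587600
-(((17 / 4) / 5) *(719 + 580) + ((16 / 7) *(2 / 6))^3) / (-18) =204592583 / 3333960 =61.37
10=10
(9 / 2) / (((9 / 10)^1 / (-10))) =-50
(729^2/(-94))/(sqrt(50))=-531441 * sqrt(2)/940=-799.54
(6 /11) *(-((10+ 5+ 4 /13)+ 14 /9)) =-9.20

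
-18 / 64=-9 / 32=-0.28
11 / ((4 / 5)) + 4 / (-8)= 53 / 4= 13.25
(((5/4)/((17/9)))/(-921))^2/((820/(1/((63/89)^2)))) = 39605/31519332661824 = 0.00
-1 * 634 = -634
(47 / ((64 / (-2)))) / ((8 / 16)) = -47 / 16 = -2.94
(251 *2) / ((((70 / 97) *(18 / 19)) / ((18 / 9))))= 462593 / 315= 1468.55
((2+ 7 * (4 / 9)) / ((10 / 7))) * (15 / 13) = 161 / 39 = 4.13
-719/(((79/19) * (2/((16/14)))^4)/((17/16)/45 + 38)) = -854850736/1219365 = -701.06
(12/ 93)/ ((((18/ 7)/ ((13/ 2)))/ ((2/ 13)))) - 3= -823/ 279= -2.95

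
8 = 8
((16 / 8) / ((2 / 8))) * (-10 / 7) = -80 / 7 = -11.43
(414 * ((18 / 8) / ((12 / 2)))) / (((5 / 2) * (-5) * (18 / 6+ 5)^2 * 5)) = -621 / 16000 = -0.04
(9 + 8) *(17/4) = 289/4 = 72.25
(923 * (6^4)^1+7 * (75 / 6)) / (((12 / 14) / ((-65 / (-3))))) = 1088628905 / 36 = 30239691.81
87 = 87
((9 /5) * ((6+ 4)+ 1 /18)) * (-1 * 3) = -543 /10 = -54.30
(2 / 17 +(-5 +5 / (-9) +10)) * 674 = 470452 / 153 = 3074.85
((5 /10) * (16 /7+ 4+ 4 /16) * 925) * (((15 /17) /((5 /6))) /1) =1523475 /476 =3200.58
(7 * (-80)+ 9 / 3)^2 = 310249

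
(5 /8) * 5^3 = 625 /8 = 78.12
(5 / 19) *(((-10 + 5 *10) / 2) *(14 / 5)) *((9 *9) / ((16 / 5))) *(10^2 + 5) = 1488375 / 38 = 39167.76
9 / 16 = 0.56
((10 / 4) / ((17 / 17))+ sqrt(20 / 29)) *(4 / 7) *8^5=262144 *sqrt(145) / 203+ 327680 / 7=62361.34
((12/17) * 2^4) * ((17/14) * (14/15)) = 64/5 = 12.80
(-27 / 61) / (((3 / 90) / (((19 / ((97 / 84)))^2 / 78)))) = -343874160 / 7461337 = -46.09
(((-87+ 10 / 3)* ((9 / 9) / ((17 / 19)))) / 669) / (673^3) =-4769 / 10400195102823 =-0.00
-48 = -48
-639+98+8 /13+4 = -6973 /13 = -536.38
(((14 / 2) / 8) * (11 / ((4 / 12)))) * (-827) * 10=-955185 / 4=-238796.25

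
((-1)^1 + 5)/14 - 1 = -5/7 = -0.71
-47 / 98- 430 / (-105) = 1063 / 294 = 3.62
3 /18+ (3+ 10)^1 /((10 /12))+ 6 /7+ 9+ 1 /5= 5423 /210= 25.82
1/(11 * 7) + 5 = 386/77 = 5.01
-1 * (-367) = 367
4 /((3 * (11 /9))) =12 /11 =1.09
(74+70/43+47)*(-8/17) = -42184/731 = -57.71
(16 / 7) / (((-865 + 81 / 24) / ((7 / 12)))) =-32 / 20679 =-0.00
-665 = -665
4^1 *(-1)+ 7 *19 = 129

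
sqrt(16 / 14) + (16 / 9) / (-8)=-2 / 9 + 2 * sqrt(14) / 7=0.85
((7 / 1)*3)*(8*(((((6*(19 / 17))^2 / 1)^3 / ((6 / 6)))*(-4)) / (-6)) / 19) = 12938785993728 / 24137569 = 536043.46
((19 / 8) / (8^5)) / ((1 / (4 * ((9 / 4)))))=171 / 262144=0.00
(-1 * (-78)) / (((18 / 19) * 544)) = 247 / 1632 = 0.15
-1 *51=-51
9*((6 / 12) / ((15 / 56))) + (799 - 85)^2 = 2549064 / 5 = 509812.80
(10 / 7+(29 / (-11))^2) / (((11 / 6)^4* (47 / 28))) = 782784 / 1771561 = 0.44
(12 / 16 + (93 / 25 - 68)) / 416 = -0.15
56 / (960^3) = 7 / 110592000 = 0.00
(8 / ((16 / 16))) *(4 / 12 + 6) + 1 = 51.67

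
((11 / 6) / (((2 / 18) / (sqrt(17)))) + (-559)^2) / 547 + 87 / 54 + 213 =33* sqrt(17) / 1094 + 7737719 / 9846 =786.00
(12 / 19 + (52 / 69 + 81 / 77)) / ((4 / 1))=246023 / 403788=0.61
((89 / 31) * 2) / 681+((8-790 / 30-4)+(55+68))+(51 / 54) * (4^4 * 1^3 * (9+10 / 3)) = 585691112 / 189999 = 3082.60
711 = 711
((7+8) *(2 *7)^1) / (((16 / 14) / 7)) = 5145 / 4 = 1286.25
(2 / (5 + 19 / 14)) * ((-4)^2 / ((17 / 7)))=3136 / 1513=2.07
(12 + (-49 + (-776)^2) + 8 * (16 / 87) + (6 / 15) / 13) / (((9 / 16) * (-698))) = -27240836312 / 17762355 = -1533.63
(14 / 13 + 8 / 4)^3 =64000 / 2197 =29.13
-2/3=-0.67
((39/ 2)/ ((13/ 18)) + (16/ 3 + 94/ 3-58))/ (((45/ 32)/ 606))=109888/ 45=2441.96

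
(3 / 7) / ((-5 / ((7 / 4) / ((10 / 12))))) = -9 / 50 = -0.18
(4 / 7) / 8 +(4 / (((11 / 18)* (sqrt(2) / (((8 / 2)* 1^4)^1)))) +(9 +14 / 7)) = 155 / 14 +144* sqrt(2) / 11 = 29.58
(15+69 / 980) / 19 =14769 / 18620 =0.79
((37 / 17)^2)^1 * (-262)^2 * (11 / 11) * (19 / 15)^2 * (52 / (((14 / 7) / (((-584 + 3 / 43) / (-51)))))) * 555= 86196570700.19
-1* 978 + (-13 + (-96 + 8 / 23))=-1086.65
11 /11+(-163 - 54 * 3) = -324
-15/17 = -0.88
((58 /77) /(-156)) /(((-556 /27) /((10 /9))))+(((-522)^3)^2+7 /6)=33779494157581382028253 /1669668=20231264034275905.17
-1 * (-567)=567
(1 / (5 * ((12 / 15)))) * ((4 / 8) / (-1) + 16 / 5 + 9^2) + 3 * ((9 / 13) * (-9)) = 1161 / 520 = 2.23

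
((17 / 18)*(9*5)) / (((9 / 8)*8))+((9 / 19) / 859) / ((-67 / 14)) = 92945827 / 19683126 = 4.72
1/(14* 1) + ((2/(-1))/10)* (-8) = 117/70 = 1.67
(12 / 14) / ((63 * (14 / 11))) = 0.01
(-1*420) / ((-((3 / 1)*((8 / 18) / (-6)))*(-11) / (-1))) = -1890 / 11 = -171.82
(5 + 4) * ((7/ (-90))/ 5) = -7/ 50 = -0.14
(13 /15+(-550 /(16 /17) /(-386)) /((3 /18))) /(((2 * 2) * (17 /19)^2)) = 83191367 /26772960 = 3.11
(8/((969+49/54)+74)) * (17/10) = 3672/281855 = 0.01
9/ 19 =0.47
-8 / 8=-1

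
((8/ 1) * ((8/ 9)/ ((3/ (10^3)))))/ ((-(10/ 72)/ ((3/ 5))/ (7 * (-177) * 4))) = 50749440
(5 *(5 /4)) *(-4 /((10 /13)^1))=-65 /2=-32.50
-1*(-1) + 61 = 62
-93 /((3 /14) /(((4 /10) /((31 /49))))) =-1372 /5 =-274.40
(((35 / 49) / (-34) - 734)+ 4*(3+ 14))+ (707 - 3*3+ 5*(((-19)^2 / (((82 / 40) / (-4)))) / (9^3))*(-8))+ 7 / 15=2528712253 / 35567910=71.10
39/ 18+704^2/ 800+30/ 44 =513454/ 825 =622.37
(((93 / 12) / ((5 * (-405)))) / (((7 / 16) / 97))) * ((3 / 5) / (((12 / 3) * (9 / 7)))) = -3007 / 30375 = -0.10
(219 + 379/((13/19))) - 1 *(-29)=10425/13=801.92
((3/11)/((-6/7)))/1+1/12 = -31/132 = -0.23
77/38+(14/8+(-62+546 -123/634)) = 11746833/24092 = 487.58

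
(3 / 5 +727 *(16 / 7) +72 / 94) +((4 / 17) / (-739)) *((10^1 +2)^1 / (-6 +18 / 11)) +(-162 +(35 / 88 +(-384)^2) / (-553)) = 177352190254077 / 143670970520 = 1234.43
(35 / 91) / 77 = 5 / 1001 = 0.00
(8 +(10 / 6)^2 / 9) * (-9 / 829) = -673 / 7461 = -0.09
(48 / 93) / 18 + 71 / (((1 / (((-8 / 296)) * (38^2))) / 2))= -57208096 / 10323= -5541.81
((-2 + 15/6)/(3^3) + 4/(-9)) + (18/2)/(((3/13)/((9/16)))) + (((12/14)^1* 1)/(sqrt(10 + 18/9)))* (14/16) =sqrt(3)/8 + 9293/432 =21.73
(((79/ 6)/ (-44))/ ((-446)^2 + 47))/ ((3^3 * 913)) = -0.00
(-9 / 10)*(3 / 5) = -27 / 50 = -0.54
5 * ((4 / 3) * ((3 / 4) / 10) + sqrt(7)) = 1 / 2 + 5 * sqrt(7) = 13.73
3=3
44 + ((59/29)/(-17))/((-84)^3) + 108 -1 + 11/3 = 45194075195/292203072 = 154.67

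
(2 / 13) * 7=14 / 13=1.08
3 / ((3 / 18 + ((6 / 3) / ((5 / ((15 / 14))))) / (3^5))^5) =5625829001050272 / 254194901951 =22131.95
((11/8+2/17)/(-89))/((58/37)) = -259/24208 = -0.01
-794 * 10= -7940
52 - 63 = -11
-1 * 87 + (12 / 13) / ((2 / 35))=-921 / 13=-70.85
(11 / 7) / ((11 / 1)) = 1 / 7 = 0.14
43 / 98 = 0.44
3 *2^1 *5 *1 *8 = 240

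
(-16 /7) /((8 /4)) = -1.14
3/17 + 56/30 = 521/255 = 2.04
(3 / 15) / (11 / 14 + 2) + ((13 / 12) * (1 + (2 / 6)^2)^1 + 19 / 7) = 3.99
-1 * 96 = -96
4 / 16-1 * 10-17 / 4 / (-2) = -7.62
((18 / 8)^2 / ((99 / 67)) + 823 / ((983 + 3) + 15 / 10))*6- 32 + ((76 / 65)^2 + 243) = 6988363799 / 29372200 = 237.92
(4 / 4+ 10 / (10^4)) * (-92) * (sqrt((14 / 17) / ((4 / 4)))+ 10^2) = -46046 / 5 - 23023 * sqrt(238) / 4250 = -9292.77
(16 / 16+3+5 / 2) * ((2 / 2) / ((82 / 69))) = 5.47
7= 7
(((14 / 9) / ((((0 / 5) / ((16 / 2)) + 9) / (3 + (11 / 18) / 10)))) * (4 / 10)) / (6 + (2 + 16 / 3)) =3857 / 243000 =0.02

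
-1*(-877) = 877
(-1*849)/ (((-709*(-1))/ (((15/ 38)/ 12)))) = -4245/ 107768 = -0.04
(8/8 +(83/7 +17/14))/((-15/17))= -3349/210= -15.95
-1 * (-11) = 11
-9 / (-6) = 3 / 2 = 1.50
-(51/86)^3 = -132651/636056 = -0.21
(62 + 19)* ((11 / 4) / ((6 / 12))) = 891 / 2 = 445.50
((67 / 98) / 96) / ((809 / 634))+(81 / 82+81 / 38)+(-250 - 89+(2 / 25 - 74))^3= -3261152102574958388123 / 46320508500000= -70404065.24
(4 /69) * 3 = 4 /23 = 0.17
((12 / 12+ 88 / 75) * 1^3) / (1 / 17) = 2771 / 75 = 36.95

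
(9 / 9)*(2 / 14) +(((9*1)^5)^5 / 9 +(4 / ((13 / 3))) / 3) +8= 7258746319995398397566620 / 91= 79766443076872509863369.45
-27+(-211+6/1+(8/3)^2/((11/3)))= -7592/33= -230.06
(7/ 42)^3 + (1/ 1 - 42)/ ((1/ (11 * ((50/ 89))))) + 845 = 11373569/ 19224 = 591.63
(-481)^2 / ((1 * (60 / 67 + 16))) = 15501187 / 1132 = 13693.63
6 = 6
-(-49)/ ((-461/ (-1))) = 49/ 461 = 0.11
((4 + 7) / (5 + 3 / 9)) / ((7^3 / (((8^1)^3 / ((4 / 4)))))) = 1056 / 343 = 3.08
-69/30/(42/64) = -368/105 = -3.50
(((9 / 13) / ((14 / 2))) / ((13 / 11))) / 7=99 / 8281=0.01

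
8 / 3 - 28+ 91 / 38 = -2615 / 114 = -22.94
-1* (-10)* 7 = 70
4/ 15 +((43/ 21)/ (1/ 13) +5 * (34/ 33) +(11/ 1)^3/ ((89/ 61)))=97068872/ 102795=944.30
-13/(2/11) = -143/2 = -71.50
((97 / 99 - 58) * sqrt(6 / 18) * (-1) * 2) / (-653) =-11290 * sqrt(3) / 193941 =-0.10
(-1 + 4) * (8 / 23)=24 / 23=1.04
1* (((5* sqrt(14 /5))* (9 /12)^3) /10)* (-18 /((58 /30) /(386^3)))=-5240822553* sqrt(70) /232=-188999428.29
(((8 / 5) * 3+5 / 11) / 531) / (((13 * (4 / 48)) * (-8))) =-289 / 253110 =-0.00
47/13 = 3.62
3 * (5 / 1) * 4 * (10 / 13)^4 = 600000 / 28561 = 21.01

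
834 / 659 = 1.27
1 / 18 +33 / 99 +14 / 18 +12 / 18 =11 / 6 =1.83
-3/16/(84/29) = -29/448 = -0.06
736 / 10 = 368 / 5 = 73.60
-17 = -17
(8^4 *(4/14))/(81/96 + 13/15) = 3932160/5747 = 684.21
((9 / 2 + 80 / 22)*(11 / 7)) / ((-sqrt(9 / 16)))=-17.05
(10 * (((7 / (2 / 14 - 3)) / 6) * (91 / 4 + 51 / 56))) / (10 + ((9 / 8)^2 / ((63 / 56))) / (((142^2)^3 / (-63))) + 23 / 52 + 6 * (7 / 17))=-4201228151586684400 / 561509660527578639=-7.48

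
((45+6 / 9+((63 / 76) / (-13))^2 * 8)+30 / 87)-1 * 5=41.04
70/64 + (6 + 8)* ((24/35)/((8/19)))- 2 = 3503/160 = 21.89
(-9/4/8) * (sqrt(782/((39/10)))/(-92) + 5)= -45/32 + 3 * sqrt(76245)/19136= -1.36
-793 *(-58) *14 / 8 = 160979 / 2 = 80489.50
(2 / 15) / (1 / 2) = 4 / 15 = 0.27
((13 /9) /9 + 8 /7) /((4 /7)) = 739 /324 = 2.28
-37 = -37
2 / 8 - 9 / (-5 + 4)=37 / 4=9.25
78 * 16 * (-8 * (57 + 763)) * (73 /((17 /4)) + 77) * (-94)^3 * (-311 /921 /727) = -1128580265179095040 /3794213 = -297447788297.36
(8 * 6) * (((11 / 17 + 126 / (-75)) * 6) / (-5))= 126432 / 2125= 59.50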